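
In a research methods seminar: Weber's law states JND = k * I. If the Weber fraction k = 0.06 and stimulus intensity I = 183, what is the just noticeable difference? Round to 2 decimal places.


JND = k * I
JND = 0.06 * 183
= 10.98


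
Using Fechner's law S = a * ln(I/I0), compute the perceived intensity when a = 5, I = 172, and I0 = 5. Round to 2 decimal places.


S = 5 * ln(172/5)
I/I0 = 34.4
ln(34.4) = 3.5381
S = 5 * 3.5381
= 17.69


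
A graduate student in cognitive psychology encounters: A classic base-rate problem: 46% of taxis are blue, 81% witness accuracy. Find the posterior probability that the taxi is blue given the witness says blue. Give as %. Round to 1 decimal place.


P(blue | says blue) = P(says blue | blue)*P(blue) / [P(says blue | blue)*P(blue) + P(says blue | not blue)*P(not blue)]
Numerator = 0.81 * 0.46 = 0.3726
False identification = 0.19 * 0.54 = 0.1026
P = 0.3726 / (0.3726 + 0.1026)
= 0.3726 / 0.4752
As percentage = 78.4


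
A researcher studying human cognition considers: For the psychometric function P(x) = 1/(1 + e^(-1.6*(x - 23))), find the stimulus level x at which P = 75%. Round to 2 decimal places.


At P = 0.75: 0.75 = 1/(1 + e^(-k*(x-x0)))
Solving: e^(-k*(x-x0)) = 1/3
x = x0 + ln(3)/k
ln(3) = 1.0986
x = 23 + 1.0986/1.6
= 23 + 0.6866
= 23.69


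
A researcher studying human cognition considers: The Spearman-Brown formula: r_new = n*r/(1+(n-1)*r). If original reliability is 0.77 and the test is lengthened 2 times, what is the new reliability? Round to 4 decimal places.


r_new = n*r / (1 + (n-1)*r)
Numerator = 2 * 0.77 = 1.54
Denominator = 1 + 1 * 0.77 = 1.77
r_new = 1.54 / 1.77
= 0.8701


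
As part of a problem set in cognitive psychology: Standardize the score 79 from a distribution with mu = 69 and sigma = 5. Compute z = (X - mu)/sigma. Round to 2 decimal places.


z = (X - mu) / sigma
= (79 - 69) / 5
= 10 / 5
= 2.00


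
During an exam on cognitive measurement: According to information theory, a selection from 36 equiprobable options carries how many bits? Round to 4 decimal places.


H = log2(n)
H = log2(36)
= 5.1699


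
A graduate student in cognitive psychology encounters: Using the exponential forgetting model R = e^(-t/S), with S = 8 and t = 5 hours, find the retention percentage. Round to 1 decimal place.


R = e^(-t/S)
-t/S = -5/8 = -0.625
R = e^(-0.625) = 0.535261
Percentage = 0.535261 * 100
= 53.5


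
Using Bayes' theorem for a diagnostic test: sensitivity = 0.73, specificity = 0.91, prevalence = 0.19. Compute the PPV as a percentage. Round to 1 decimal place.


PPV = (sens * prev) / (sens * prev + (1-spec) * (1-prev))
Numerator = 0.73 * 0.19 = 0.1387
P(positive and no disease) = (1 - spec) * (1 - prev) = (1 - 0.91) * (1 - 0.19) = 0.0729
Denominator = 0.1387 + 0.0729 = 0.2116
PPV = 0.1387 / 0.2116 = 0.655482
As percentage = 65.5


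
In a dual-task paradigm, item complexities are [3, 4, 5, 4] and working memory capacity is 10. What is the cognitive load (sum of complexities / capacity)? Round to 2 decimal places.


Total complexity = 3 + 4 + 5 + 4 = 16
Load = total / capacity = 16 / 10
= 1.60


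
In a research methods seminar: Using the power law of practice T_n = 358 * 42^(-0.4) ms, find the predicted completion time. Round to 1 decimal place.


T_n = 358 * 42^(-0.4)
42^(-0.4) = 0.224233
T_n = 358 * 0.224233
= 80.3 ms


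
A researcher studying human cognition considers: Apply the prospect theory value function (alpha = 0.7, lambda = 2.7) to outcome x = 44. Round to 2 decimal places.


Since x = 44 >= 0, use v(x) = x^0.7
44^0.7 = 14.1389
v(44) = 14.14


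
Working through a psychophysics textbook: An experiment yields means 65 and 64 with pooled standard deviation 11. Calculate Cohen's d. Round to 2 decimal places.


Cohen's d = (M1 - M2) / S_pooled
= (65 - 64) / 11
= 1 / 11
= 0.09


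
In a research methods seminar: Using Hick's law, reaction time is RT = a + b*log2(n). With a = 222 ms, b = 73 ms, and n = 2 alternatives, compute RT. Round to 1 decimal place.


RT = 222 + 73 * log2(2)
log2(2) = 1.0
RT = 222 + 73 * 1.0
= 222 + 73.0
= 295.0 ms


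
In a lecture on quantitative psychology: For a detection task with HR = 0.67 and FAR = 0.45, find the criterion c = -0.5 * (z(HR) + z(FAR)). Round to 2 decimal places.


c = -0.5 * (z(HR) + z(FAR))
z(0.67) = 0.4399
z(0.45) = -0.1257
c = -0.5 * (0.4399 + -0.1257)
= -0.5 * 0.3142
= -0.16


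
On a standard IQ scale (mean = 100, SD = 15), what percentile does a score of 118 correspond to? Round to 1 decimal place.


z = (IQ - mean) / SD
z = (118 - 100) / 15 = 1.2
Percentile = Phi(1.2) * 100
Phi(1.2) = 0.88493
= 88.5


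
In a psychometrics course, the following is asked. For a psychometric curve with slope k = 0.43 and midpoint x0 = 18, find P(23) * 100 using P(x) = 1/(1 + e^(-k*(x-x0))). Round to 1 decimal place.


P(x) = 1/(1 + e^(-0.43*(23 - 18)))
Exponent = -0.43 * 5 = -2.15
e^(-2.15) = 0.116484
P = 1/(1 + 0.116484) = 0.895669
Percentage = 89.6


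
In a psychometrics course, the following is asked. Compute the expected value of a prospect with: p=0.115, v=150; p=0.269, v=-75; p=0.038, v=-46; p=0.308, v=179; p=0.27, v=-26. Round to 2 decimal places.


EU = sum(p_i * v_i)
0.115 * 150 = 17.25
0.269 * -75 = -20.175
0.038 * -46 = -1.748
0.308 * 179 = 55.132
0.27 * -26 = -7.02
EU = 17.25 + -20.175 + -1.748 + 55.132 + -7.02
= 43.44


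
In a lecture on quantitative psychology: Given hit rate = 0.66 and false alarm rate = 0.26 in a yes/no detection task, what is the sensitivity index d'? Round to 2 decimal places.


d' = z(HR) - z(FAR)
z(0.66) = 0.4125
z(0.26) = -0.6433
d' = 0.4125 - -0.6433
= 1.06


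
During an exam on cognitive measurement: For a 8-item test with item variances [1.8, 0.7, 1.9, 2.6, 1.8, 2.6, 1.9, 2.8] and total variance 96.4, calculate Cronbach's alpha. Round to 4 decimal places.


alpha = (k/(k-1)) * (1 - sum(s_i^2)/s_total^2)
sum(item variances) = 16.1
k/(k-1) = 8/7 = 1.142857
1 - 16.1/96.4 = 1 - 0.167012 = 0.832988
alpha = 1.142857 * 0.832988
= 0.9520


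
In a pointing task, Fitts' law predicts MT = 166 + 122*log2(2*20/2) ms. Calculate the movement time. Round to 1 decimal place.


MT = 166 + 122 * log2(2*20/2)
2D/W = 20.0
log2(20.0) = 4.3219
MT = 166 + 122 * 4.3219
= 693.3 ms


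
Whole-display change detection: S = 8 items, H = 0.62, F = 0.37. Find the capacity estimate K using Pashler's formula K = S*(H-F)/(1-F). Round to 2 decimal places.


K = S * (H - F) / (1 - F)
H - F = 0.25
1 - F = 0.63
K = 8 * 0.25 / 0.63
= 3.17


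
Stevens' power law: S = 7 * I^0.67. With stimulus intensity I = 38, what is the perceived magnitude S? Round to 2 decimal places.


S = 7 * 38^0.67
38^0.67 = 11.4408
S = 7 * 11.4408
= 80.09


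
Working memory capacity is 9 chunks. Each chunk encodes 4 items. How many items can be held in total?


Total items = chunks * items_per_chunk
= 9 * 4
= 36


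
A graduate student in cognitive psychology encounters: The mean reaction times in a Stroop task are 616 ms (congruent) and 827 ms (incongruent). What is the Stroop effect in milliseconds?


Stroop effect = RT(incongruent) - RT(congruent)
= 827 - 616
= 211 ms


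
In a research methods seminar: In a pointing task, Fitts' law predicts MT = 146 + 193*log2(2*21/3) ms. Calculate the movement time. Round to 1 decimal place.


MT = 146 + 193 * log2(2*21/3)
2D/W = 14.0
log2(14.0) = 3.8074
MT = 146 + 193 * 3.8074
= 880.8 ms


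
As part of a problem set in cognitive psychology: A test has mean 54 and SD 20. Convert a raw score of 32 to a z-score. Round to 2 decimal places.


z = (X - mu) / sigma
= (32 - 54) / 20
= -22 / 20
= -1.10


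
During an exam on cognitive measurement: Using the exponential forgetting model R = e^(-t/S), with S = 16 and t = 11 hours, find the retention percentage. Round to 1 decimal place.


R = e^(-t/S)
-t/S = -11/16 = -0.6875
R = e^(-0.6875) = 0.502832
Percentage = 0.502832 * 100
= 50.3


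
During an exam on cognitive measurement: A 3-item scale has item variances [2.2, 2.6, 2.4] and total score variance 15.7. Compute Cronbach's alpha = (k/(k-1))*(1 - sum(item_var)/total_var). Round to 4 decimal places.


alpha = (k/(k-1)) * (1 - sum(s_i^2)/s_total^2)
sum(item variances) = 7.2
k/(k-1) = 3/2 = 1.5
1 - 7.2/15.7 = 1 - 0.458599 = 0.541401
alpha = 1.5 * 0.541401
= 0.8121


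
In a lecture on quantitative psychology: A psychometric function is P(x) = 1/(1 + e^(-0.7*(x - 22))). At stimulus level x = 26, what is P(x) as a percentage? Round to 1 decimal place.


P(x) = 1/(1 + e^(-0.7*(26 - 22)))
Exponent = -0.7 * 4 = -2.8
e^(-2.8) = 0.06081
P = 1/(1 + 0.06081) = 0.942676
Percentage = 94.3


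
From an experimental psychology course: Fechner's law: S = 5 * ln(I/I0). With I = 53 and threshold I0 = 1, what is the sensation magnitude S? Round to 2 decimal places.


S = 5 * ln(53/1)
I/I0 = 53.0
ln(53.0) = 3.9703
S = 5 * 3.9703
= 19.85


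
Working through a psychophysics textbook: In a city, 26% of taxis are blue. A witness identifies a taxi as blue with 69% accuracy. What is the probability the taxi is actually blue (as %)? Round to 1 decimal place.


P(blue | says blue) = P(says blue | blue)*P(blue) / [P(says blue | blue)*P(blue) + P(says blue | not blue)*P(not blue)]
Numerator = 0.69 * 0.26 = 0.1794
False identification = 0.31 * 0.74 = 0.2294
P = 0.1794 / (0.1794 + 0.2294)
= 0.1794 / 0.4088
As percentage = 43.9


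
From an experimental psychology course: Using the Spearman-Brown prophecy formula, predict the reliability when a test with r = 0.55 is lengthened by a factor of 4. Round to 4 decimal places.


r_new = n*r / (1 + (n-1)*r)
Numerator = 4 * 0.55 = 2.2
Denominator = 1 + 3 * 0.55 = 2.65
r_new = 2.2 / 2.65
= 0.8302


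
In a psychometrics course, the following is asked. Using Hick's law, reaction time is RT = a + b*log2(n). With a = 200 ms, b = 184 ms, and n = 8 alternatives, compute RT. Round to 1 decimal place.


RT = 200 + 184 * log2(8)
log2(8) = 3.0
RT = 200 + 184 * 3.0
= 200 + 552.0
= 752.0 ms


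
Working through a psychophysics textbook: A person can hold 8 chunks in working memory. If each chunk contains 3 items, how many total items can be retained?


Total items = chunks * items_per_chunk
= 8 * 3
= 24


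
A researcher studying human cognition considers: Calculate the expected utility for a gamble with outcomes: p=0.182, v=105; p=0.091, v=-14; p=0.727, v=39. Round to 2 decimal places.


EU = sum(p_i * v_i)
0.182 * 105 = 19.11
0.091 * -14 = -1.274
0.727 * 39 = 28.353
EU = 19.11 + -1.274 + 28.353
= 46.19


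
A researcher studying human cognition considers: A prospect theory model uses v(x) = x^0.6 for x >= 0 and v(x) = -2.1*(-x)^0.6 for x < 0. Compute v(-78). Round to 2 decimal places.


Since x = -78 < 0, use v(x) = -lambda*(-x)^alpha
(-x) = 78
78^0.6 = 13.6539
v(-78) = -2.1 * 13.6539
= -28.67


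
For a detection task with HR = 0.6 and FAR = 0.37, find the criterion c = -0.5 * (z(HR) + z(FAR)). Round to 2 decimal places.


c = -0.5 * (z(HR) + z(FAR))
z(0.6) = 0.2533
z(0.37) = -0.3319
c = -0.5 * (0.2533 + -0.3319)
= -0.5 * -0.0786
= 0.04


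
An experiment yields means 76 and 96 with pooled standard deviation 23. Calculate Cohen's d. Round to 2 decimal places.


Cohen's d = (M1 - M2) / S_pooled
= (76 - 96) / 23
= -20 / 23
= -0.87


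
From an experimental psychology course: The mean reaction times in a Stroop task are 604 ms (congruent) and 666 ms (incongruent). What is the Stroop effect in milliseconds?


Stroop effect = RT(incongruent) - RT(congruent)
= 666 - 604
= 62 ms


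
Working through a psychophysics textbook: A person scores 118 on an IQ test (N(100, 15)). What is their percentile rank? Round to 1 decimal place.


z = (IQ - mean) / SD
z = (118 - 100) / 15 = 1.2
Percentile = Phi(1.2) * 100
Phi(1.2) = 0.88493
= 88.5


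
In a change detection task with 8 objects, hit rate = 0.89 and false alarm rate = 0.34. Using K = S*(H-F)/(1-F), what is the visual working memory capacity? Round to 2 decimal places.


K = S * (H - F) / (1 - F)
H - F = 0.55
1 - F = 0.66
K = 8 * 0.55 / 0.66
= 6.67


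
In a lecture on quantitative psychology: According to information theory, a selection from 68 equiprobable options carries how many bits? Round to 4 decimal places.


H = log2(n)
H = log2(68)
= 6.0875


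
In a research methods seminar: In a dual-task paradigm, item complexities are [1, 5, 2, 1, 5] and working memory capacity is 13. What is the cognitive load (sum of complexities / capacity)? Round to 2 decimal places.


Total complexity = 1 + 5 + 2 + 1 + 5 = 14
Load = total / capacity = 14 / 13
= 1.08


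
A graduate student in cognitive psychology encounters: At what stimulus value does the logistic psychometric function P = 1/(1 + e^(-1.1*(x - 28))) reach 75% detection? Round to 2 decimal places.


At P = 0.75: 0.75 = 1/(1 + e^(-k*(x-x0)))
Solving: e^(-k*(x-x0)) = 1/3
x = x0 + ln(3)/k
ln(3) = 1.0986
x = 28 + 1.0986/1.1
= 28 + 0.9987
= 29.00


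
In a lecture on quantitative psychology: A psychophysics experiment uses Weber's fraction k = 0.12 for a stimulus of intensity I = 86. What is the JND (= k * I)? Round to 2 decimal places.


JND = k * I
JND = 0.12 * 86
= 10.32


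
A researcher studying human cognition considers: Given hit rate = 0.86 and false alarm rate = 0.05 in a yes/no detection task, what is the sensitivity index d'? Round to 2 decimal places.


d' = z(HR) - z(FAR)
z(0.86) = 1.0803
z(0.05) = -1.6449
d' = 1.0803 - -1.6449
= 2.73


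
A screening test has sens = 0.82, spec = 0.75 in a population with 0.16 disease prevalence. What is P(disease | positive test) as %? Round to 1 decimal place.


PPV = (sens * prev) / (sens * prev + (1-spec) * (1-prev))
Numerator = 0.82 * 0.16 = 0.1312
P(positive and no disease) = (1 - spec) * (1 - prev) = (1 - 0.75) * (1 - 0.16) = 0.21
Denominator = 0.1312 + 0.21 = 0.3412
PPV = 0.1312 / 0.3412 = 0.384525
As percentage = 38.5


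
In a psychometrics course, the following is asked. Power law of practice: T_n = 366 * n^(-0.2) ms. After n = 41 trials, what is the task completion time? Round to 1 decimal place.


T_n = 366 * 41^(-0.2)
41^(-0.2) = 0.475821
T_n = 366 * 0.475821
= 174.2 ms


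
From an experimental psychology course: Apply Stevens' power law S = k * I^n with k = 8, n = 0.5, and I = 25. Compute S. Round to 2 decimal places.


S = 8 * 25^0.5
25^0.5 = 5.0
S = 8 * 5.0
= 40.00


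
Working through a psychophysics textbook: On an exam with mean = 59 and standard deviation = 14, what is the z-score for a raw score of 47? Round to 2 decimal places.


z = (X - mu) / sigma
= (47 - 59) / 14
= -12 / 14
= -0.86


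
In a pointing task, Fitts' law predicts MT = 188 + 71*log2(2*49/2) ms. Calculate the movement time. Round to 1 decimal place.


MT = 188 + 71 * log2(2*49/2)
2D/W = 49.0
log2(49.0) = 5.6147
MT = 188 + 71 * 5.6147
= 586.6 ms


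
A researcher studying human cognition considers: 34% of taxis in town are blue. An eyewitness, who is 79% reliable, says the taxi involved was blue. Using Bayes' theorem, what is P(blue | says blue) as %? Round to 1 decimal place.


P(blue | says blue) = P(says blue | blue)*P(blue) / [P(says blue | blue)*P(blue) + P(says blue | not blue)*P(not blue)]
Numerator = 0.79 * 0.34 = 0.2686
False identification = 0.21 * 0.66 = 0.1386
P = 0.2686 / (0.2686 + 0.1386)
= 0.2686 / 0.4072
As percentage = 66.0


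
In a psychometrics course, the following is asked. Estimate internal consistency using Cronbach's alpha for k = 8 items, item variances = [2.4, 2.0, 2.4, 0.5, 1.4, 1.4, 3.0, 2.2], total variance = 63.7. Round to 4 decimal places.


alpha = (k/(k-1)) * (1 - sum(s_i^2)/s_total^2)
sum(item variances) = 15.3
k/(k-1) = 8/7 = 1.142857
1 - 15.3/63.7 = 1 - 0.240188 = 0.759812
alpha = 1.142857 * 0.759812
= 0.8684


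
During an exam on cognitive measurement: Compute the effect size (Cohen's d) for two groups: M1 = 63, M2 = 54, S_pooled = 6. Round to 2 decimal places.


Cohen's d = (M1 - M2) / S_pooled
= (63 - 54) / 6
= 9 / 6
= 1.50


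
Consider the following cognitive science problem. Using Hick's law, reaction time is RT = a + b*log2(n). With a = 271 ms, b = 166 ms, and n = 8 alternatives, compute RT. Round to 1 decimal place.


RT = 271 + 166 * log2(8)
log2(8) = 3.0
RT = 271 + 166 * 3.0
= 271 + 498.0
= 769.0 ms


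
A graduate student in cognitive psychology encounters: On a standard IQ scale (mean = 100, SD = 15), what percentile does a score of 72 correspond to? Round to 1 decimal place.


z = (IQ - mean) / SD
z = (72 - 100) / 15 = -1.8667
Percentile = Phi(-1.8667) * 100
Phi(-1.8667) = 0.030972
= 3.1


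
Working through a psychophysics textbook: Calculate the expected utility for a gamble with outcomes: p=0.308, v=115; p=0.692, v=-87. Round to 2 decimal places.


EU = sum(p_i * v_i)
0.308 * 115 = 35.42
0.692 * -87 = -60.204
EU = 35.42 + -60.204
= -24.78


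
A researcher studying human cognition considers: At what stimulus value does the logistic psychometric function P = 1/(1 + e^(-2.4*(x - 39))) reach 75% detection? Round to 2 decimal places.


At P = 0.75: 0.75 = 1/(1 + e^(-k*(x-x0)))
Solving: e^(-k*(x-x0)) = 1/3
x = x0 + ln(3)/k
ln(3) = 1.0986
x = 39 + 1.0986/2.4
= 39 + 0.4578
= 39.46


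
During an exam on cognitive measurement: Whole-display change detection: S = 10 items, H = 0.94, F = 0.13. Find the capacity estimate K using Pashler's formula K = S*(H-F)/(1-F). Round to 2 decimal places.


K = S * (H - F) / (1 - F)
H - F = 0.81
1 - F = 0.87
K = 10 * 0.81 / 0.87
= 9.31


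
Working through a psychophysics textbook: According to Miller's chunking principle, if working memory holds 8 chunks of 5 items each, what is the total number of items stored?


Total items = chunks * items_per_chunk
= 8 * 5
= 40


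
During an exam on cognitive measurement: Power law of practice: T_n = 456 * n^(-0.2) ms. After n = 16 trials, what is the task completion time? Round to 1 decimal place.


T_n = 456 * 16^(-0.2)
16^(-0.2) = 0.574349
T_n = 456 * 0.574349
= 261.9 ms


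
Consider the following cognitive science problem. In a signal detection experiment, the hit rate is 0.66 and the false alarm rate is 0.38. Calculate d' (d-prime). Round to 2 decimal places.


d' = z(HR) - z(FAR)
z(0.66) = 0.4125
z(0.38) = -0.3055
d' = 0.4125 - -0.3055
= 0.72


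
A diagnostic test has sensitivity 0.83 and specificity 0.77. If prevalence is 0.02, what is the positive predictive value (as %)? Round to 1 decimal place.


PPV = (sens * prev) / (sens * prev + (1-spec) * (1-prev))
Numerator = 0.83 * 0.02 = 0.0166
P(positive and no disease) = (1 - spec) * (1 - prev) = (1 - 0.77) * (1 - 0.02) = 0.2254
Denominator = 0.0166 + 0.2254 = 0.242
PPV = 0.0166 / 0.242 = 0.068595
As percentage = 6.9


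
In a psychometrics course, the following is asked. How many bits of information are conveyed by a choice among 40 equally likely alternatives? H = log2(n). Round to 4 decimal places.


H = log2(n)
H = log2(40)
= 5.3219


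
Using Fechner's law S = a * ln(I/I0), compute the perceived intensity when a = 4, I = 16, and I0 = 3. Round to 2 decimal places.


S = 4 * ln(16/3)
I/I0 = 5.333333
ln(5.333333) = 1.674
S = 4 * 1.674
= 6.70


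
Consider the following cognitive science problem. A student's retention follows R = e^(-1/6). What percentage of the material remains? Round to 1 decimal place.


R = e^(-t/S)
-t/S = -1/6 = -0.166667
R = e^(-0.166667) = 0.846481
Percentage = 0.846481 * 100
= 84.6


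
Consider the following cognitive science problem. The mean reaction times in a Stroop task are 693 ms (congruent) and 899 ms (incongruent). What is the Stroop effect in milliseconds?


Stroop effect = RT(incongruent) - RT(congruent)
= 899 - 693
= 206 ms


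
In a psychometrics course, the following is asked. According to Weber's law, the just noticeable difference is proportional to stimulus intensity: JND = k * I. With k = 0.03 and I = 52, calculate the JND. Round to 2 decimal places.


JND = k * I
JND = 0.03 * 52
= 1.56


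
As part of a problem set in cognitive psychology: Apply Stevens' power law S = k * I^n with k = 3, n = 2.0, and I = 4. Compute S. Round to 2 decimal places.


S = 3 * 4^2.0
4^2.0 = 16.0
S = 3 * 16.0
= 48.00


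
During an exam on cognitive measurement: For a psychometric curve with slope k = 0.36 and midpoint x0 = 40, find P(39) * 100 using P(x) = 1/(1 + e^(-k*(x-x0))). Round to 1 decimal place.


P(x) = 1/(1 + e^(-0.36*(39 - 40)))
Exponent = -0.36 * -1 = 0.36
e^(0.36) = 1.433329
P = 1/(1 + 1.433329) = 0.41096
Percentage = 41.1


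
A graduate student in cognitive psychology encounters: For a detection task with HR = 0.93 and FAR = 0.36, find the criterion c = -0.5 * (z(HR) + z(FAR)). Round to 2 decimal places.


c = -0.5 * (z(HR) + z(FAR))
z(0.93) = 1.4758
z(0.36) = -0.3585
c = -0.5 * (1.4758 + -0.3585)
= -0.5 * 1.1173
= -0.56


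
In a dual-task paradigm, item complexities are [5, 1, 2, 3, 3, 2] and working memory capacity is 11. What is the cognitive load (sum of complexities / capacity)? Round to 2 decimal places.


Total complexity = 5 + 1 + 2 + 3 + 3 + 2 = 16
Load = total / capacity = 16 / 11
= 1.45


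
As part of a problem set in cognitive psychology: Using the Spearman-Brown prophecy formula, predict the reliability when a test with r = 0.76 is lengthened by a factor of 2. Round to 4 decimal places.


r_new = n*r / (1 + (n-1)*r)
Numerator = 2 * 0.76 = 1.52
Denominator = 1 + 1 * 0.76 = 1.76
r_new = 1.52 / 1.76
= 0.8636


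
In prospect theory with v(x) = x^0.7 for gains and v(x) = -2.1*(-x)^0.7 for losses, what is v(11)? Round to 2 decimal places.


Since x = 11 >= 0, use v(x) = x^0.7
11^0.7 = 5.3577
v(11) = 5.36


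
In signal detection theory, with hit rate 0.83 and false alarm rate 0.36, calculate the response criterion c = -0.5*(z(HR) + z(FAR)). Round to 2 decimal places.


c = -0.5 * (z(HR) + z(FAR))
z(0.83) = 0.9542
z(0.36) = -0.3585
c = -0.5 * (0.9542 + -0.3585)
= -0.5 * 0.5957
= -0.30


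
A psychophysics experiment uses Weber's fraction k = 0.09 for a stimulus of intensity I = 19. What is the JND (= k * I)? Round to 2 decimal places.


JND = k * I
JND = 0.09 * 19
= 1.71


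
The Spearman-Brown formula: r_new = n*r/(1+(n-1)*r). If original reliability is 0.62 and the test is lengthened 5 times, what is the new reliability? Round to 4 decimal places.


r_new = n*r / (1 + (n-1)*r)
Numerator = 5 * 0.62 = 3.1
Denominator = 1 + 4 * 0.62 = 3.48
r_new = 3.1 / 3.48
= 0.8908


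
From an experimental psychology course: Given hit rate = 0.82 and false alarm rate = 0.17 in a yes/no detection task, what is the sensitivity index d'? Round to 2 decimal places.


d' = z(HR) - z(FAR)
z(0.82) = 0.9154
z(0.17) = -0.9542
d' = 0.9154 - -0.9542
= 1.87


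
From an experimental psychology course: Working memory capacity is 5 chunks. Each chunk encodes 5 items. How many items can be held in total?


Total items = chunks * items_per_chunk
= 5 * 5
= 25


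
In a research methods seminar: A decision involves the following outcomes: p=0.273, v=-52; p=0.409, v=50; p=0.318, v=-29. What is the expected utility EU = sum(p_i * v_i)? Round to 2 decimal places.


EU = sum(p_i * v_i)
0.273 * -52 = -14.196
0.409 * 50 = 20.45
0.318 * -29 = -9.222
EU = -14.196 + 20.45 + -9.222
= -2.97


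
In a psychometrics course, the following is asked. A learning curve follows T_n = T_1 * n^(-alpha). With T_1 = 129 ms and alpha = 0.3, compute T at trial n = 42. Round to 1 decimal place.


T_n = 129 * 42^(-0.3)
42^(-0.3) = 0.325856
T_n = 129 * 0.325856
= 42.0 ms


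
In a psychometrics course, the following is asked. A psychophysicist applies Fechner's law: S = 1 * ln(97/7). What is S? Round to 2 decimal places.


S = 1 * ln(97/7)
I/I0 = 13.857143
ln(13.857143) = 2.6288
S = 1 * 2.6288
= 2.63


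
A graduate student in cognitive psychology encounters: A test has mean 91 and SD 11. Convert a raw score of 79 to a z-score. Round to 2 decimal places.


z = (X - mu) / sigma
= (79 - 91) / 11
= -12 / 11
= -1.09


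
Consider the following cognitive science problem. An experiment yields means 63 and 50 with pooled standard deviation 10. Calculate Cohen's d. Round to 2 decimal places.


Cohen's d = (M1 - M2) / S_pooled
= (63 - 50) / 10
= 13 / 10
= 1.30


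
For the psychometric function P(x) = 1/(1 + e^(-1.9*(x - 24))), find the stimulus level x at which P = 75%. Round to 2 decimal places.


At P = 0.75: 0.75 = 1/(1 + e^(-k*(x-x0)))
Solving: e^(-k*(x-x0)) = 1/3
x = x0 + ln(3)/k
ln(3) = 1.0986
x = 24 + 1.0986/1.9
= 24 + 0.5782
= 24.58


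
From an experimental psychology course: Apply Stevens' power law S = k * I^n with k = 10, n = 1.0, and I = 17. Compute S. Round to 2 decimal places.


S = 10 * 17^1.0
17^1.0 = 17.0
S = 10 * 17.0
= 170.00


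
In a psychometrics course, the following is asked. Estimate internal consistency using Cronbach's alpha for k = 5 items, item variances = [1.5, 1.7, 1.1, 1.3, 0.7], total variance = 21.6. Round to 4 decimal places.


alpha = (k/(k-1)) * (1 - sum(s_i^2)/s_total^2)
sum(item variances) = 6.3
k/(k-1) = 5/4 = 1.25
1 - 6.3/21.6 = 1 - 0.291667 = 0.708333
alpha = 1.25 * 0.708333
= 0.8854


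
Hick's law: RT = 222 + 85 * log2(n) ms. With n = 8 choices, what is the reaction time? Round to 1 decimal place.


RT = 222 + 85 * log2(8)
log2(8) = 3.0
RT = 222 + 85 * 3.0
= 222 + 255.0
= 477.0 ms


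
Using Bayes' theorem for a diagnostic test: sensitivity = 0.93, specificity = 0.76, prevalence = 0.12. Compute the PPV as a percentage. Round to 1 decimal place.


PPV = (sens * prev) / (sens * prev + (1-spec) * (1-prev))
Numerator = 0.93 * 0.12 = 0.1116
P(positive and no disease) = (1 - spec) * (1 - prev) = (1 - 0.76) * (1 - 0.12) = 0.2112
Denominator = 0.1116 + 0.2112 = 0.3228
PPV = 0.1116 / 0.3228 = 0.345725
As percentage = 34.6


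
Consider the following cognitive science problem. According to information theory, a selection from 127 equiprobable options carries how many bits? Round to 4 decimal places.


H = log2(n)
H = log2(127)
= 6.9887


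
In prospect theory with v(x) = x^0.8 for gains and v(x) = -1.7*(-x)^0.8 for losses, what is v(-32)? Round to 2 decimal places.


Since x = -32 < 0, use v(x) = -lambda*(-x)^alpha
(-x) = 32
32^0.8 = 16.0
v(-32) = -1.7 * 16.0
= -27.20


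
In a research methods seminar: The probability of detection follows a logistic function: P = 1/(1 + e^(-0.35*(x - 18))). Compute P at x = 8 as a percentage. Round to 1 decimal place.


P(x) = 1/(1 + e^(-0.35*(8 - 18)))
Exponent = -0.35 * -10 = 3.5
e^(3.5) = 33.115452
P = 1/(1 + 33.115452) = 0.029312
Percentage = 2.9


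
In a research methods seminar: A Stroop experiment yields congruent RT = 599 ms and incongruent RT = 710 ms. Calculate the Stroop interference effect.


Stroop effect = RT(incongruent) - RT(congruent)
= 710 - 599
= 111 ms


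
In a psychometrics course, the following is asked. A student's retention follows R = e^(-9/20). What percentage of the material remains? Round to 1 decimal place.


R = e^(-t/S)
-t/S = -9/20 = -0.45
R = e^(-0.45) = 0.637628
Percentage = 0.637628 * 100
= 63.8


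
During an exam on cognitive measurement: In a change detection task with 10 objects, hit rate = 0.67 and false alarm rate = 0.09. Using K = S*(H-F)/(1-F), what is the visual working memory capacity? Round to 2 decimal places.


K = S * (H - F) / (1 - F)
H - F = 0.58
1 - F = 0.91
K = 10 * 0.58 / 0.91
= 6.37


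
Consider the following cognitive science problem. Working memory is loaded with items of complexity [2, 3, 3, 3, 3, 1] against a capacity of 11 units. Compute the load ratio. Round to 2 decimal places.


Total complexity = 2 + 3 + 3 + 3 + 3 + 1 = 15
Load = total / capacity = 15 / 11
= 1.36


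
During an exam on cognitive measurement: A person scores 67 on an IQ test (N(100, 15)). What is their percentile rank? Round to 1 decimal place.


z = (IQ - mean) / SD
z = (67 - 100) / 15 = -2.2
Percentile = Phi(-2.2) * 100
Phi(-2.2) = 0.013903
= 1.4


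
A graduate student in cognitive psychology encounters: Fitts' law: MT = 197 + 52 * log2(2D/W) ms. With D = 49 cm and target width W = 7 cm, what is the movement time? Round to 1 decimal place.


MT = 197 + 52 * log2(2*49/7)
2D/W = 14.0
log2(14.0) = 3.8074
MT = 197 + 52 * 3.8074
= 395.0 ms


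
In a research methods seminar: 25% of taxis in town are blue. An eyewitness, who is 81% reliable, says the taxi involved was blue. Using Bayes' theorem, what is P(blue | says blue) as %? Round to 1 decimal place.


P(blue | says blue) = P(says blue | blue)*P(blue) / [P(says blue | blue)*P(blue) + P(says blue | not blue)*P(not blue)]
Numerator = 0.81 * 0.25 = 0.2025
False identification = 0.19 * 0.75 = 0.1425
P = 0.2025 / (0.2025 + 0.1425)
= 0.2025 / 0.345
As percentage = 58.7


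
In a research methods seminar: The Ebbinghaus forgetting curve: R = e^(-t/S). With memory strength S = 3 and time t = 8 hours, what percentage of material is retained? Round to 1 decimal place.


R = e^(-t/S)
-t/S = -8/3 = -2.666667
R = e^(-2.666667) = 0.069483
Percentage = 0.069483 * 100
= 6.9


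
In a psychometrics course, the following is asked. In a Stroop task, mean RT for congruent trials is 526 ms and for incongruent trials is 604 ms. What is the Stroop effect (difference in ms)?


Stroop effect = RT(incongruent) - RT(congruent)
= 604 - 526
= 78 ms


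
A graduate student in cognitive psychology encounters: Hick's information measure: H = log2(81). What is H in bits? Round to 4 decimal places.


H = log2(n)
H = log2(81)
= 6.3399


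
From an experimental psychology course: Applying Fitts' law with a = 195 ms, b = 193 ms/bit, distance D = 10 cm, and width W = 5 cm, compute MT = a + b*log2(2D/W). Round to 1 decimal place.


MT = 195 + 193 * log2(2*10/5)
2D/W = 4.0
log2(4.0) = 2.0
MT = 195 + 193 * 2.0
= 581.0 ms


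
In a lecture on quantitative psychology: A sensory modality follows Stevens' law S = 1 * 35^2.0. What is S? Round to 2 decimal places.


S = 1 * 35^2.0
35^2.0 = 1225.0
S = 1 * 1225.0
= 1225.00


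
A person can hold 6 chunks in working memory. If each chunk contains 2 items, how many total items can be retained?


Total items = chunks * items_per_chunk
= 6 * 2
= 12


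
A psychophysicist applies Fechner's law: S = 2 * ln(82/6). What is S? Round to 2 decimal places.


S = 2 * ln(82/6)
I/I0 = 13.666667
ln(13.666667) = 2.615
S = 2 * 2.615
= 5.23


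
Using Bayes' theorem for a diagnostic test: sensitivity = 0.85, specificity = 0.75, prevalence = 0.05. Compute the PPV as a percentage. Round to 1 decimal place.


PPV = (sens * prev) / (sens * prev + (1-spec) * (1-prev))
Numerator = 0.85 * 0.05 = 0.0425
P(positive and no disease) = (1 - spec) * (1 - prev) = (1 - 0.75) * (1 - 0.05) = 0.2375
Denominator = 0.0425 + 0.2375 = 0.28
PPV = 0.0425 / 0.28 = 0.151786
As percentage = 15.2


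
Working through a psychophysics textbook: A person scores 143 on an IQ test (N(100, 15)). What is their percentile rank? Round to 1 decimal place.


z = (IQ - mean) / SD
z = (143 - 100) / 15 = 2.8667
Percentile = Phi(2.8667) * 100
Phi(2.8667) = 0.997926
= 99.8


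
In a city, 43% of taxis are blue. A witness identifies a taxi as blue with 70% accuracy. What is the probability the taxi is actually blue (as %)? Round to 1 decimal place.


P(blue | says blue) = P(says blue | blue)*P(blue) / [P(says blue | blue)*P(blue) + P(says blue | not blue)*P(not blue)]
Numerator = 0.7 * 0.43 = 0.301
False identification = 0.3 * 0.57 = 0.171
P = 0.301 / (0.301 + 0.171)
= 0.301 / 0.472
As percentage = 63.8


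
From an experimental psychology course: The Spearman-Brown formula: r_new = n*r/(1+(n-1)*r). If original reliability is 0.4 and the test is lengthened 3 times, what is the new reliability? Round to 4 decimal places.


r_new = n*r / (1 + (n-1)*r)
Numerator = 3 * 0.4 = 1.2
Denominator = 1 + 2 * 0.4 = 1.8
r_new = 1.2 / 1.8
= 0.6667


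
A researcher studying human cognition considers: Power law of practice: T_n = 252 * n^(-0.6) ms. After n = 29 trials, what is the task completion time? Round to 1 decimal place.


T_n = 252 * 29^(-0.6)
29^(-0.6) = 0.132605
T_n = 252 * 0.132605
= 33.4 ms


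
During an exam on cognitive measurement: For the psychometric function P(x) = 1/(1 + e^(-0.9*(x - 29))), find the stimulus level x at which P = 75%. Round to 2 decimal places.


At P = 0.75: 0.75 = 1/(1 + e^(-k*(x-x0)))
Solving: e^(-k*(x-x0)) = 1/3
x = x0 + ln(3)/k
ln(3) = 1.0986
x = 29 + 1.0986/0.9
= 29 + 1.2207
= 30.22


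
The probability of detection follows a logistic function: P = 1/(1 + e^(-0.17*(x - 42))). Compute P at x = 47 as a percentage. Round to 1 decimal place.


P(x) = 1/(1 + e^(-0.17*(47 - 42)))
Exponent = -0.17 * 5 = -0.85
e^(-0.85) = 0.427415
P = 1/(1 + 0.427415) = 0.700567
Percentage = 70.1


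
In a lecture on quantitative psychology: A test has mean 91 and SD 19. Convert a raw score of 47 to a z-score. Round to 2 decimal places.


z = (X - mu) / sigma
= (47 - 91) / 19
= -44 / 19
= -2.32


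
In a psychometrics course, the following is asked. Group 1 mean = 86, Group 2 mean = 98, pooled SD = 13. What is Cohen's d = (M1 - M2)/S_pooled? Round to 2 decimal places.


Cohen's d = (M1 - M2) / S_pooled
= (86 - 98) / 13
= -12 / 13
= -0.92


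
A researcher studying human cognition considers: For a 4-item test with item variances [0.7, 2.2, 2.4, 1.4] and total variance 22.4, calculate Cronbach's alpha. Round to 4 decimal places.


alpha = (k/(k-1)) * (1 - sum(s_i^2)/s_total^2)
sum(item variances) = 6.7
k/(k-1) = 4/3 = 1.333333
1 - 6.7/22.4 = 1 - 0.299107 = 0.700893
alpha = 1.333333 * 0.700893
= 0.9345


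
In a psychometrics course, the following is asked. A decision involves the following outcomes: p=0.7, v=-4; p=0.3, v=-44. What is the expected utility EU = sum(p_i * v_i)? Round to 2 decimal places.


EU = sum(p_i * v_i)
0.7 * -4 = -2.8
0.3 * -44 = -13.2
EU = -2.8 + -13.2
= -16.00


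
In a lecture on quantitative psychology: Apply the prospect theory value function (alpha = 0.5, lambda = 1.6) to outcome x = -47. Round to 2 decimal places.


Since x = -47 < 0, use v(x) = -lambda*(-x)^alpha
(-x) = 47
47^0.5 = 6.8557
v(-47) = -1.6 * 6.8557
= -10.97


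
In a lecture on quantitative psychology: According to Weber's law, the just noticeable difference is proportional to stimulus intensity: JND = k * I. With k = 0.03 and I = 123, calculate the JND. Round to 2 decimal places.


JND = k * I
JND = 0.03 * 123
= 3.69


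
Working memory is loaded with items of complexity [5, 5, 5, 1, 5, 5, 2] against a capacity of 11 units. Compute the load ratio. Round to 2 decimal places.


Total complexity = 5 + 5 + 5 + 1 + 5 + 5 + 2 = 28
Load = total / capacity = 28 / 11
= 2.55


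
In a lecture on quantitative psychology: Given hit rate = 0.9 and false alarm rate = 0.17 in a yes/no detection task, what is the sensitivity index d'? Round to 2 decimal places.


d' = z(HR) - z(FAR)
z(0.9) = 1.2816
z(0.17) = -0.9542
d' = 1.2816 - -0.9542
= 2.24


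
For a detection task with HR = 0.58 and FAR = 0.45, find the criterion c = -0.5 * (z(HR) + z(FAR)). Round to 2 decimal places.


c = -0.5 * (z(HR) + z(FAR))
z(0.58) = 0.2019
z(0.45) = -0.1257
c = -0.5 * (0.2019 + -0.1257)
= -0.5 * 0.0762
= -0.04


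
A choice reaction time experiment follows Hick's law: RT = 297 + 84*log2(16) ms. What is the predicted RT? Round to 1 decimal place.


RT = 297 + 84 * log2(16)
log2(16) = 4.0
RT = 297 + 84 * 4.0
= 297 + 336.0
= 633.0 ms


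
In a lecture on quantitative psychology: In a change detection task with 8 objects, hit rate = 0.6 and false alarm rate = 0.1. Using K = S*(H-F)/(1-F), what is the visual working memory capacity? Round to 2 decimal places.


K = S * (H - F) / (1 - F)
H - F = 0.5
1 - F = 0.9
K = 8 * 0.5 / 0.9
= 4.44


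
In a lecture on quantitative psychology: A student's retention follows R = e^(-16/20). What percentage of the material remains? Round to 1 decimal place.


R = e^(-t/S)
-t/S = -16/20 = -0.8
R = e^(-0.8) = 0.449329
Percentage = 0.449329 * 100
= 44.9


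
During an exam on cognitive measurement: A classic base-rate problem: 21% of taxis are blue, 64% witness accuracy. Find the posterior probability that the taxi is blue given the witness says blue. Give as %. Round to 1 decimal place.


P(blue | says blue) = P(says blue | blue)*P(blue) / [P(says blue | blue)*P(blue) + P(says blue | not blue)*P(not blue)]
Numerator = 0.64 * 0.21 = 0.1344
False identification = 0.36 * 0.79 = 0.2844
P = 0.1344 / (0.1344 + 0.2844)
= 0.1344 / 0.4188
As percentage = 32.1


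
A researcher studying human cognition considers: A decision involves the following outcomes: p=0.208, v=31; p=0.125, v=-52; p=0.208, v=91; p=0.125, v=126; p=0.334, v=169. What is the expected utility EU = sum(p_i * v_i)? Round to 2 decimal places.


EU = sum(p_i * v_i)
0.208 * 31 = 6.448
0.125 * -52 = -6.5
0.208 * 91 = 18.928
0.125 * 126 = 15.75
0.334 * 169 = 56.446
EU = 6.448 + -6.5 + 18.928 + 15.75 + 56.446
= 91.07


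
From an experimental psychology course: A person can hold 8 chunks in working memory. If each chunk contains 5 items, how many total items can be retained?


Total items = chunks * items_per_chunk
= 8 * 5
= 40


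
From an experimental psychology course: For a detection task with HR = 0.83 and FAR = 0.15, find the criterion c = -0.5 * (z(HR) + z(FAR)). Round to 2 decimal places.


c = -0.5 * (z(HR) + z(FAR))
z(0.83) = 0.9542
z(0.15) = -1.0364
c = -0.5 * (0.9542 + -1.0364)
= -0.5 * -0.0822
= 0.04


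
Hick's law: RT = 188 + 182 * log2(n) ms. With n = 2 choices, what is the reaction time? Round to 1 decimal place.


RT = 188 + 182 * log2(2)
log2(2) = 1.0
RT = 188 + 182 * 1.0
= 188 + 182.0
= 370.0 ms


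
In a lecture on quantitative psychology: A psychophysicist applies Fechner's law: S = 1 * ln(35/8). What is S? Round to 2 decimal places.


S = 1 * ln(35/8)
I/I0 = 4.375
ln(4.375) = 1.4759
S = 1 * 1.4759
= 1.48


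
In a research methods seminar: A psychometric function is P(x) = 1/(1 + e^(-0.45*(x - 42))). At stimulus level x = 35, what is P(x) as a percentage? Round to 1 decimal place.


P(x) = 1/(1 + e^(-0.45*(35 - 42)))
Exponent = -0.45 * -7 = 3.15
e^(3.15) = 23.336065
P = 1/(1 + 23.336065) = 0.041091
Percentage = 4.1


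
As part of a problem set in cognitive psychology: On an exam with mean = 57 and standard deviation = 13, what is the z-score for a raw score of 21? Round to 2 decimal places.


z = (X - mu) / sigma
= (21 - 57) / 13
= -36 / 13
= -2.77


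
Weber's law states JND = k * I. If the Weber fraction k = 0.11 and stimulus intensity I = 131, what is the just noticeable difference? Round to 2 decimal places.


JND = k * I
JND = 0.11 * 131
= 14.41


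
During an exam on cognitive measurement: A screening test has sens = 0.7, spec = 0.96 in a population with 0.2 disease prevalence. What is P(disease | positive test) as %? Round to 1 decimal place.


PPV = (sens * prev) / (sens * prev + (1-spec) * (1-prev))
Numerator = 0.7 * 0.2 = 0.14
P(positive and no disease) = (1 - spec) * (1 - prev) = (1 - 0.96) * (1 - 0.2) = 0.032
Denominator = 0.14 + 0.032 = 0.172
PPV = 0.14 / 0.172 = 0.813953
As percentage = 81.4


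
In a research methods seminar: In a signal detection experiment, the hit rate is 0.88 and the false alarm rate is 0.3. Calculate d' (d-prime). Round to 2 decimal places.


d' = z(HR) - z(FAR)
z(0.88) = 1.175
z(0.3) = -0.5244
d' = 1.175 - -0.5244
= 1.70


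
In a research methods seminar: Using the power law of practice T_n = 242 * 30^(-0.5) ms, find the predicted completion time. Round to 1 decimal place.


T_n = 242 * 30^(-0.5)
30^(-0.5) = 0.182574
T_n = 242 * 0.182574
= 44.2 ms


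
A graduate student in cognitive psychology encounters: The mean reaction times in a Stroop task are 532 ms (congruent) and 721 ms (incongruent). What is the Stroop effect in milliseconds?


Stroop effect = RT(incongruent) - RT(congruent)
= 721 - 532
= 189 ms
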